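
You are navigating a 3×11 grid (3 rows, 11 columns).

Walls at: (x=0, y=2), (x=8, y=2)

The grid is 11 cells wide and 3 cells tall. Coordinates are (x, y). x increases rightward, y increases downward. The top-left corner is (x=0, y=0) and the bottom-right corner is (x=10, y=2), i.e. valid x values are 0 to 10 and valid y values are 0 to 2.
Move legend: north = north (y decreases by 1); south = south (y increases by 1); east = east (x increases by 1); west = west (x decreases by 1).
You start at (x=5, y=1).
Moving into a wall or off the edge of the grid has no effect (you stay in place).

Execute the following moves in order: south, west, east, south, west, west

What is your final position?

Start: (x=5, y=1)
  south (south): (x=5, y=1) -> (x=5, y=2)
  west (west): (x=5, y=2) -> (x=4, y=2)
  east (east): (x=4, y=2) -> (x=5, y=2)
  south (south): blocked, stay at (x=5, y=2)
  west (west): (x=5, y=2) -> (x=4, y=2)
  west (west): (x=4, y=2) -> (x=3, y=2)
Final: (x=3, y=2)

Answer: Final position: (x=3, y=2)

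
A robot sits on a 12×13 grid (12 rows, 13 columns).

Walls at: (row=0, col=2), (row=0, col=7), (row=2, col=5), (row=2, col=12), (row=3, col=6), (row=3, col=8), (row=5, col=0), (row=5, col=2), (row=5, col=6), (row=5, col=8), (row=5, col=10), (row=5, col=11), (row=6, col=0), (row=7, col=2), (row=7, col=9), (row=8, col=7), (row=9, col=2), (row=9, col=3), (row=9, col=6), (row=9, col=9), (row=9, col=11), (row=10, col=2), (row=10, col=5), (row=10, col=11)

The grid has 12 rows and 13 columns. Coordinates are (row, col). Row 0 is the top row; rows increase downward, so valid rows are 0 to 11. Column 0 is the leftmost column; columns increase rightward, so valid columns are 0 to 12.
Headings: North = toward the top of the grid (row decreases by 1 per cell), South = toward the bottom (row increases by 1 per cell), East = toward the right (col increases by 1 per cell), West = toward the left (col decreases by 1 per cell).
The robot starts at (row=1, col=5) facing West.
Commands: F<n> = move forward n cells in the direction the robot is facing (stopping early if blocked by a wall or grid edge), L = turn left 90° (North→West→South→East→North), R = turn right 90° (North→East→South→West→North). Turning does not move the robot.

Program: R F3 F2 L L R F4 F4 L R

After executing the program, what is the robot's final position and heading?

Start: (row=1, col=5), facing West
  R: turn right, now facing North
  F3: move forward 1/3 (blocked), now at (row=0, col=5)
  F2: move forward 0/2 (blocked), now at (row=0, col=5)
  L: turn left, now facing West
  L: turn left, now facing South
  R: turn right, now facing West
  F4: move forward 2/4 (blocked), now at (row=0, col=3)
  F4: move forward 0/4 (blocked), now at (row=0, col=3)
  L: turn left, now facing South
  R: turn right, now facing West
Final: (row=0, col=3), facing West

Answer: Final position: (row=0, col=3), facing West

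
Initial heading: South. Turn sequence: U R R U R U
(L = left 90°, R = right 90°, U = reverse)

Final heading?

Start: South
  U (U-turn (180°)) -> North
  R (right (90° clockwise)) -> East
  R (right (90° clockwise)) -> South
  U (U-turn (180°)) -> North
  R (right (90° clockwise)) -> East
  U (U-turn (180°)) -> West
Final: West

Answer: Final heading: West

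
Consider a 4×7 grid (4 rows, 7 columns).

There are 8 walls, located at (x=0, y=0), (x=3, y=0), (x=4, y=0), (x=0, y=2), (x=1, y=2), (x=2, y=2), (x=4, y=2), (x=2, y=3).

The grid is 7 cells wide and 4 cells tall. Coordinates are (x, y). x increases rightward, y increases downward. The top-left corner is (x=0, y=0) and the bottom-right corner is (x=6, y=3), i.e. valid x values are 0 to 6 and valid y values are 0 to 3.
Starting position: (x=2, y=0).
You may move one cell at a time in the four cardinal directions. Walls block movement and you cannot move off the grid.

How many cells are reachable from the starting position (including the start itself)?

Answer: Reachable cells: 18

Derivation:
BFS flood-fill from (x=2, y=0):
  Distance 0: (x=2, y=0)
  Distance 1: (x=1, y=0), (x=2, y=1)
  Distance 2: (x=1, y=1), (x=3, y=1)
  Distance 3: (x=0, y=1), (x=4, y=1), (x=3, y=2)
  Distance 4: (x=5, y=1), (x=3, y=3)
  Distance 5: (x=5, y=0), (x=6, y=1), (x=5, y=2), (x=4, y=3)
  Distance 6: (x=6, y=0), (x=6, y=2), (x=5, y=3)
  Distance 7: (x=6, y=3)
Total reachable: 18 (grid has 20 open cells total)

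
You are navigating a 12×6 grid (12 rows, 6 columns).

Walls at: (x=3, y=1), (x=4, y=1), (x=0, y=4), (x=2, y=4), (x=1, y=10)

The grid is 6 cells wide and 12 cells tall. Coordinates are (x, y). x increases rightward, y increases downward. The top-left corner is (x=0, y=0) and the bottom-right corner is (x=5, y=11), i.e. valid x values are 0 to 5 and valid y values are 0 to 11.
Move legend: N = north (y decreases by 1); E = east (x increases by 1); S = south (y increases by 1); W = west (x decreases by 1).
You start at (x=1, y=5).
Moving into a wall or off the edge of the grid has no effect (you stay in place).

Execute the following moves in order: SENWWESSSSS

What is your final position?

Answer: Final position: (x=1, y=9)

Derivation:
Start: (x=1, y=5)
  S (south): (x=1, y=5) -> (x=1, y=6)
  E (east): (x=1, y=6) -> (x=2, y=6)
  N (north): (x=2, y=6) -> (x=2, y=5)
  W (west): (x=2, y=5) -> (x=1, y=5)
  W (west): (x=1, y=5) -> (x=0, y=5)
  E (east): (x=0, y=5) -> (x=1, y=5)
  S (south): (x=1, y=5) -> (x=1, y=6)
  S (south): (x=1, y=6) -> (x=1, y=7)
  S (south): (x=1, y=7) -> (x=1, y=8)
  S (south): (x=1, y=8) -> (x=1, y=9)
  S (south): blocked, stay at (x=1, y=9)
Final: (x=1, y=9)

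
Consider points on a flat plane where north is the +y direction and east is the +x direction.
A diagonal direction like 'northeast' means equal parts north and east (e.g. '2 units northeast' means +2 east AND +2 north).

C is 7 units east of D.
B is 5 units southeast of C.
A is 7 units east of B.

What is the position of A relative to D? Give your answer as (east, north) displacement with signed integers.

Place D at the origin (east=0, north=0).
  C is 7 units east of D: delta (east=+7, north=+0); C at (east=7, north=0).
  B is 5 units southeast of C: delta (east=+5, north=-5); B at (east=12, north=-5).
  A is 7 units east of B: delta (east=+7, north=+0); A at (east=19, north=-5).
Therefore A relative to D: (east=19, north=-5).

Answer: A is at (east=19, north=-5) relative to D.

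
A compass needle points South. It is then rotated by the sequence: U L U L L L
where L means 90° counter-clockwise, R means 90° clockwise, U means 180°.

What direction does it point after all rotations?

Answer: Final heading: South

Derivation:
Start: South
  U (U-turn (180°)) -> North
  L (left (90° counter-clockwise)) -> West
  U (U-turn (180°)) -> East
  L (left (90° counter-clockwise)) -> North
  L (left (90° counter-clockwise)) -> West
  L (left (90° counter-clockwise)) -> South
Final: South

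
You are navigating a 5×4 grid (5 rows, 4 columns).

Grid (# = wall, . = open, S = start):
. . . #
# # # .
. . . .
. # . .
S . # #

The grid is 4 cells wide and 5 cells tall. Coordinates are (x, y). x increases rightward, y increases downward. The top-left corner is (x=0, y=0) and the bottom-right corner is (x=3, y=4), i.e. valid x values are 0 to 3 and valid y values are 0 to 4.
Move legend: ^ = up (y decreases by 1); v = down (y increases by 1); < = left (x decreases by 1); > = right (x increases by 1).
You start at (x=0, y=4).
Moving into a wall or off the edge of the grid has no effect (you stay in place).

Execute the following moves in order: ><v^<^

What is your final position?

Start: (x=0, y=4)
  > (right): (x=0, y=4) -> (x=1, y=4)
  < (left): (x=1, y=4) -> (x=0, y=4)
  v (down): blocked, stay at (x=0, y=4)
  ^ (up): (x=0, y=4) -> (x=0, y=3)
  < (left): blocked, stay at (x=0, y=3)
  ^ (up): (x=0, y=3) -> (x=0, y=2)
Final: (x=0, y=2)

Answer: Final position: (x=0, y=2)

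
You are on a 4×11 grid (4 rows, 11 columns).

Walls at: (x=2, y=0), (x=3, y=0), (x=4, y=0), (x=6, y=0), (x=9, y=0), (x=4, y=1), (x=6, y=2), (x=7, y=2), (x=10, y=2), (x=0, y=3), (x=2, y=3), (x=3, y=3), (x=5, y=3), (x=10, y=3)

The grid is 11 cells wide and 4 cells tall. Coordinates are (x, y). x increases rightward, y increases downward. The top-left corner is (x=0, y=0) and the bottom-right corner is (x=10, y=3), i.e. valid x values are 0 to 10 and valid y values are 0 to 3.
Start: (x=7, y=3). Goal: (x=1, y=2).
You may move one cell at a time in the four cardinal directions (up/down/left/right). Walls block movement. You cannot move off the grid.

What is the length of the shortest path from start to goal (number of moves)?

BFS from (x=7, y=3) until reaching (x=1, y=2):
  Distance 0: (x=7, y=3)
  Distance 1: (x=6, y=3), (x=8, y=3)
  Distance 2: (x=8, y=2), (x=9, y=3)
  Distance 3: (x=8, y=1), (x=9, y=2)
  Distance 4: (x=8, y=0), (x=7, y=1), (x=9, y=1)
  Distance 5: (x=7, y=0), (x=6, y=1), (x=10, y=1)
  Distance 6: (x=10, y=0), (x=5, y=1)
  Distance 7: (x=5, y=0), (x=5, y=2)
  Distance 8: (x=4, y=2)
  Distance 9: (x=3, y=2), (x=4, y=3)
  Distance 10: (x=3, y=1), (x=2, y=2)
  Distance 11: (x=2, y=1), (x=1, y=2)  <- goal reached here
One shortest path (11 moves): (x=7, y=3) -> (x=8, y=3) -> (x=8, y=2) -> (x=8, y=1) -> (x=7, y=1) -> (x=6, y=1) -> (x=5, y=1) -> (x=5, y=2) -> (x=4, y=2) -> (x=3, y=2) -> (x=2, y=2) -> (x=1, y=2)

Answer: Shortest path length: 11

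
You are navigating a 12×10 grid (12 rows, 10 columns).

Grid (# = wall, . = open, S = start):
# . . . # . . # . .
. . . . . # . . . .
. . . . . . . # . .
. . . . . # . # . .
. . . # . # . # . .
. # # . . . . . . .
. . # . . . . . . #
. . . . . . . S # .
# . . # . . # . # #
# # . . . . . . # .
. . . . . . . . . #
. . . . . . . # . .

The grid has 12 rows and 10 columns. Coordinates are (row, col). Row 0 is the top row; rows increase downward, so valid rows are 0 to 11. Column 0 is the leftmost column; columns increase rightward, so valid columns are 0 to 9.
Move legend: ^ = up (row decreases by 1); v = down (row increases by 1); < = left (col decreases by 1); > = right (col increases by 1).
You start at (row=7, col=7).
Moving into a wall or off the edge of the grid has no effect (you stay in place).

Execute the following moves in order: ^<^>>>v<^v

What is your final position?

Start: (row=7, col=7)
  ^ (up): (row=7, col=7) -> (row=6, col=7)
  < (left): (row=6, col=7) -> (row=6, col=6)
  ^ (up): (row=6, col=6) -> (row=5, col=6)
  > (right): (row=5, col=6) -> (row=5, col=7)
  > (right): (row=5, col=7) -> (row=5, col=8)
  > (right): (row=5, col=8) -> (row=5, col=9)
  v (down): blocked, stay at (row=5, col=9)
  < (left): (row=5, col=9) -> (row=5, col=8)
  ^ (up): (row=5, col=8) -> (row=4, col=8)
  v (down): (row=4, col=8) -> (row=5, col=8)
Final: (row=5, col=8)

Answer: Final position: (row=5, col=8)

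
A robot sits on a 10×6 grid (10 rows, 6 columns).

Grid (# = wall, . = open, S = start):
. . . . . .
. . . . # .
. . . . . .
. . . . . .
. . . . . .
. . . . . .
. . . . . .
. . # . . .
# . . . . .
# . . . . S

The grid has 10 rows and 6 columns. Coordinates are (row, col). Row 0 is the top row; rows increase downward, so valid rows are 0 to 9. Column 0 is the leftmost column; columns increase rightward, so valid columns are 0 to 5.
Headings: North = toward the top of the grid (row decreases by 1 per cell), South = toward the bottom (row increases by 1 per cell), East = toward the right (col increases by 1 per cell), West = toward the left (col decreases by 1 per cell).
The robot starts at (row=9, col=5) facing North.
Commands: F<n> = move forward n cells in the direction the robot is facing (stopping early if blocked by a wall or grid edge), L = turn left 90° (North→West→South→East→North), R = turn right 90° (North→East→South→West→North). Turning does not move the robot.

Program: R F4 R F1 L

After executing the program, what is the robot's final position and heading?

Start: (row=9, col=5), facing North
  R: turn right, now facing East
  F4: move forward 0/4 (blocked), now at (row=9, col=5)
  R: turn right, now facing South
  F1: move forward 0/1 (blocked), now at (row=9, col=5)
  L: turn left, now facing East
Final: (row=9, col=5), facing East

Answer: Final position: (row=9, col=5), facing East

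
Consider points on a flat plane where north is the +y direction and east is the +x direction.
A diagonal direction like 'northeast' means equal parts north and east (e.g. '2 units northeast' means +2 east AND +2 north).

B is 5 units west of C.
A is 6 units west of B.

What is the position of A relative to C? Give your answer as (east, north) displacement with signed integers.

Place C at the origin (east=0, north=0).
  B is 5 units west of C: delta (east=-5, north=+0); B at (east=-5, north=0).
  A is 6 units west of B: delta (east=-6, north=+0); A at (east=-11, north=0).
Therefore A relative to C: (east=-11, north=0).

Answer: A is at (east=-11, north=0) relative to C.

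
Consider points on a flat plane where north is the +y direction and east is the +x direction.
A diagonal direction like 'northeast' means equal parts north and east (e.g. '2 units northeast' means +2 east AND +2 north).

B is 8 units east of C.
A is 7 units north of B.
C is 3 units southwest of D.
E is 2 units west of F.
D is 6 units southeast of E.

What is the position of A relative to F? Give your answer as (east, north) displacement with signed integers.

Answer: A is at (east=9, north=-2) relative to F.

Derivation:
Place F at the origin (east=0, north=0).
  E is 2 units west of F: delta (east=-2, north=+0); E at (east=-2, north=0).
  D is 6 units southeast of E: delta (east=+6, north=-6); D at (east=4, north=-6).
  C is 3 units southwest of D: delta (east=-3, north=-3); C at (east=1, north=-9).
  B is 8 units east of C: delta (east=+8, north=+0); B at (east=9, north=-9).
  A is 7 units north of B: delta (east=+0, north=+7); A at (east=9, north=-2).
Therefore A relative to F: (east=9, north=-2).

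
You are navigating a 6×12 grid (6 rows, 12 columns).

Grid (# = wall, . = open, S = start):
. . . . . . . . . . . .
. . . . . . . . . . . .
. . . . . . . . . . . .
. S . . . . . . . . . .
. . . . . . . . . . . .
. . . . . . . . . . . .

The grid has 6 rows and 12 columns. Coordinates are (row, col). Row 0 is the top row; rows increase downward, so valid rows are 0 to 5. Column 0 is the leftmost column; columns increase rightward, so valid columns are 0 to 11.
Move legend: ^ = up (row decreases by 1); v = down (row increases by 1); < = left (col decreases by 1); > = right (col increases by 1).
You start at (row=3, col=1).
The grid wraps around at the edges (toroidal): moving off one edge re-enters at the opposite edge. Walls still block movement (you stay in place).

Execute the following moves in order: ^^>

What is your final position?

Start: (row=3, col=1)
  ^ (up): (row=3, col=1) -> (row=2, col=1)
  ^ (up): (row=2, col=1) -> (row=1, col=1)
  > (right): (row=1, col=1) -> (row=1, col=2)
Final: (row=1, col=2)

Answer: Final position: (row=1, col=2)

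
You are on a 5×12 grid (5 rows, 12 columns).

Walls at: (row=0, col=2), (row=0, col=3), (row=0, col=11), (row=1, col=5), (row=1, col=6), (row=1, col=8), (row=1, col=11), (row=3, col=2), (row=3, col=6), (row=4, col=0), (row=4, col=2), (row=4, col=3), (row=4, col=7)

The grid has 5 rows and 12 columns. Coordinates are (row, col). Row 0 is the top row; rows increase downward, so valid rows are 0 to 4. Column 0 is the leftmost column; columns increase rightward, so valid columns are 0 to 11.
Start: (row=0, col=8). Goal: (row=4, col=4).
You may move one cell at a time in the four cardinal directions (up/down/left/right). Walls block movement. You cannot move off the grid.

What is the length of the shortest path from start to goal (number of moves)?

Answer: Shortest path length: 8

Derivation:
BFS from (row=0, col=8) until reaching (row=4, col=4):
  Distance 0: (row=0, col=8)
  Distance 1: (row=0, col=7), (row=0, col=9)
  Distance 2: (row=0, col=6), (row=0, col=10), (row=1, col=7), (row=1, col=9)
  Distance 3: (row=0, col=5), (row=1, col=10), (row=2, col=7), (row=2, col=9)
  Distance 4: (row=0, col=4), (row=2, col=6), (row=2, col=8), (row=2, col=10), (row=3, col=7), (row=3, col=9)
  Distance 5: (row=1, col=4), (row=2, col=5), (row=2, col=11), (row=3, col=8), (row=3, col=10), (row=4, col=9)
  Distance 6: (row=1, col=3), (row=2, col=4), (row=3, col=5), (row=3, col=11), (row=4, col=8), (row=4, col=10)
  Distance 7: (row=1, col=2), (row=2, col=3), (row=3, col=4), (row=4, col=5), (row=4, col=11)
  Distance 8: (row=1, col=1), (row=2, col=2), (row=3, col=3), (row=4, col=4), (row=4, col=6)  <- goal reached here
One shortest path (8 moves): (row=0, col=8) -> (row=0, col=7) -> (row=0, col=6) -> (row=0, col=5) -> (row=0, col=4) -> (row=1, col=4) -> (row=2, col=4) -> (row=3, col=4) -> (row=4, col=4)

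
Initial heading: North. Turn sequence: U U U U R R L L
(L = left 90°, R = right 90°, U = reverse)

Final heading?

Answer: Final heading: North

Derivation:
Start: North
  U (U-turn (180°)) -> South
  U (U-turn (180°)) -> North
  U (U-turn (180°)) -> South
  U (U-turn (180°)) -> North
  R (right (90° clockwise)) -> East
  R (right (90° clockwise)) -> South
  L (left (90° counter-clockwise)) -> East
  L (left (90° counter-clockwise)) -> North
Final: North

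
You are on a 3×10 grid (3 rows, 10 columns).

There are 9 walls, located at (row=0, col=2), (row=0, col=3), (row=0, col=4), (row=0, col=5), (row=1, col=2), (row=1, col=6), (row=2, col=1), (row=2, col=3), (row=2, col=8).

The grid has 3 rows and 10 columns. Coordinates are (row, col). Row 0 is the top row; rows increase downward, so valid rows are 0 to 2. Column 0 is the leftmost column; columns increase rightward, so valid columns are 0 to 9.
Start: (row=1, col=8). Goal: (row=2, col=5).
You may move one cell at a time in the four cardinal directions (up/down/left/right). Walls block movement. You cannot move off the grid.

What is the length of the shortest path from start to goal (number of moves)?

Answer: Shortest path length: 4

Derivation:
BFS from (row=1, col=8) until reaching (row=2, col=5):
  Distance 0: (row=1, col=8)
  Distance 1: (row=0, col=8), (row=1, col=7), (row=1, col=9)
  Distance 2: (row=0, col=7), (row=0, col=9), (row=2, col=7), (row=2, col=9)
  Distance 3: (row=0, col=6), (row=2, col=6)
  Distance 4: (row=2, col=5)  <- goal reached here
One shortest path (4 moves): (row=1, col=8) -> (row=1, col=7) -> (row=2, col=7) -> (row=2, col=6) -> (row=2, col=5)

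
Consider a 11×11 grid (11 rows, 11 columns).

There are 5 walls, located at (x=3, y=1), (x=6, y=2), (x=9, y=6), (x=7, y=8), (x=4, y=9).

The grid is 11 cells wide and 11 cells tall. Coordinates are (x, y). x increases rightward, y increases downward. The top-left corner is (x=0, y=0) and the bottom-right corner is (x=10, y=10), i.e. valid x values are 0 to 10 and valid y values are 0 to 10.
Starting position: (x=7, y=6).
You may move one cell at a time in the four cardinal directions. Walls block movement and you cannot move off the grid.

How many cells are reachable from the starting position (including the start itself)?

Answer: Reachable cells: 116

Derivation:
BFS flood-fill from (x=7, y=6):
  Distance 0: (x=7, y=6)
  Distance 1: (x=7, y=5), (x=6, y=6), (x=8, y=6), (x=7, y=7)
  Distance 2: (x=7, y=4), (x=6, y=5), (x=8, y=5), (x=5, y=6), (x=6, y=7), (x=8, y=7)
  Distance 3: (x=7, y=3), (x=6, y=4), (x=8, y=4), (x=5, y=5), (x=9, y=5), (x=4, y=6), (x=5, y=7), (x=9, y=7), (x=6, y=8), (x=8, y=8)
  Distance 4: (x=7, y=2), (x=6, y=3), (x=8, y=3), (x=5, y=4), (x=9, y=4), (x=4, y=5), (x=10, y=5), (x=3, y=6), (x=4, y=7), (x=10, y=7), (x=5, y=8), (x=9, y=8), (x=6, y=9), (x=8, y=9)
  Distance 5: (x=7, y=1), (x=8, y=2), (x=5, y=3), (x=9, y=3), (x=4, y=4), (x=10, y=4), (x=3, y=5), (x=2, y=6), (x=10, y=6), (x=3, y=7), (x=4, y=8), (x=10, y=8), (x=5, y=9), (x=7, y=9), (x=9, y=9), (x=6, y=10), (x=8, y=10)
  Distance 6: (x=7, y=0), (x=6, y=1), (x=8, y=1), (x=5, y=2), (x=9, y=2), (x=4, y=3), (x=10, y=3), (x=3, y=4), (x=2, y=5), (x=1, y=6), (x=2, y=7), (x=3, y=8), (x=10, y=9), (x=5, y=10), (x=7, y=10), (x=9, y=10)
  Distance 7: (x=6, y=0), (x=8, y=0), (x=5, y=1), (x=9, y=1), (x=4, y=2), (x=10, y=2), (x=3, y=3), (x=2, y=4), (x=1, y=5), (x=0, y=6), (x=1, y=7), (x=2, y=8), (x=3, y=9), (x=4, y=10), (x=10, y=10)
  Distance 8: (x=5, y=0), (x=9, y=0), (x=4, y=1), (x=10, y=1), (x=3, y=2), (x=2, y=3), (x=1, y=4), (x=0, y=5), (x=0, y=7), (x=1, y=8), (x=2, y=9), (x=3, y=10)
  Distance 9: (x=4, y=0), (x=10, y=0), (x=2, y=2), (x=1, y=3), (x=0, y=4), (x=0, y=8), (x=1, y=9), (x=2, y=10)
  Distance 10: (x=3, y=0), (x=2, y=1), (x=1, y=2), (x=0, y=3), (x=0, y=9), (x=1, y=10)
  Distance 11: (x=2, y=0), (x=1, y=1), (x=0, y=2), (x=0, y=10)
  Distance 12: (x=1, y=0), (x=0, y=1)
  Distance 13: (x=0, y=0)
Total reachable: 116 (grid has 116 open cells total)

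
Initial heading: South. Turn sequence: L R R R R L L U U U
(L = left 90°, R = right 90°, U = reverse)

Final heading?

Answer: Final heading: East

Derivation:
Start: South
  L (left (90° counter-clockwise)) -> East
  R (right (90° clockwise)) -> South
  R (right (90° clockwise)) -> West
  R (right (90° clockwise)) -> North
  R (right (90° clockwise)) -> East
  L (left (90° counter-clockwise)) -> North
  L (left (90° counter-clockwise)) -> West
  U (U-turn (180°)) -> East
  U (U-turn (180°)) -> West
  U (U-turn (180°)) -> East
Final: East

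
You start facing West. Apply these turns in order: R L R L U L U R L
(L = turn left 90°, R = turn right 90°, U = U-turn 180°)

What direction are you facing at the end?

Start: West
  R (right (90° clockwise)) -> North
  L (left (90° counter-clockwise)) -> West
  R (right (90° clockwise)) -> North
  L (left (90° counter-clockwise)) -> West
  U (U-turn (180°)) -> East
  L (left (90° counter-clockwise)) -> North
  U (U-turn (180°)) -> South
  R (right (90° clockwise)) -> West
  L (left (90° counter-clockwise)) -> South
Final: South

Answer: Final heading: South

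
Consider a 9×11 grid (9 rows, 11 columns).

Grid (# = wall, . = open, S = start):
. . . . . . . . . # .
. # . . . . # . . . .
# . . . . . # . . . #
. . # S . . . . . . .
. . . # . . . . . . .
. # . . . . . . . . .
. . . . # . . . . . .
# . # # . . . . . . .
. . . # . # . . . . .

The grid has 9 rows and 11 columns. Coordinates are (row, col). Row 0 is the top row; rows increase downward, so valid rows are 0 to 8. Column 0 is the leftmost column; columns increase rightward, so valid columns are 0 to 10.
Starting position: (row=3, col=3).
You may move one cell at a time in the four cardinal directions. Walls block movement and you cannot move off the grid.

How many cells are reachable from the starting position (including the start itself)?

BFS flood-fill from (row=3, col=3):
  Distance 0: (row=3, col=3)
  Distance 1: (row=2, col=3), (row=3, col=4)
  Distance 2: (row=1, col=3), (row=2, col=2), (row=2, col=4), (row=3, col=5), (row=4, col=4)
  Distance 3: (row=0, col=3), (row=1, col=2), (row=1, col=4), (row=2, col=1), (row=2, col=5), (row=3, col=6), (row=4, col=5), (row=5, col=4)
  Distance 4: (row=0, col=2), (row=0, col=4), (row=1, col=5), (row=3, col=1), (row=3, col=7), (row=4, col=6), (row=5, col=3), (row=5, col=5)
  Distance 5: (row=0, col=1), (row=0, col=5), (row=2, col=7), (row=3, col=0), (row=3, col=8), (row=4, col=1), (row=4, col=7), (row=5, col=2), (row=5, col=6), (row=6, col=3), (row=6, col=5)
  Distance 6: (row=0, col=0), (row=0, col=6), (row=1, col=7), (row=2, col=8), (row=3, col=9), (row=4, col=0), (row=4, col=2), (row=4, col=8), (row=5, col=7), (row=6, col=2), (row=6, col=6), (row=7, col=5)
  Distance 7: (row=0, col=7), (row=1, col=0), (row=1, col=8), (row=2, col=9), (row=3, col=10), (row=4, col=9), (row=5, col=0), (row=5, col=8), (row=6, col=1), (row=6, col=7), (row=7, col=4), (row=7, col=6)
  Distance 8: (row=0, col=8), (row=1, col=9), (row=4, col=10), (row=5, col=9), (row=6, col=0), (row=6, col=8), (row=7, col=1), (row=7, col=7), (row=8, col=4), (row=8, col=6)
  Distance 9: (row=1, col=10), (row=5, col=10), (row=6, col=9), (row=7, col=8), (row=8, col=1), (row=8, col=7)
  Distance 10: (row=0, col=10), (row=6, col=10), (row=7, col=9), (row=8, col=0), (row=8, col=2), (row=8, col=8)
  Distance 11: (row=7, col=10), (row=8, col=9)
  Distance 12: (row=8, col=10)
Total reachable: 84 (grid has 84 open cells total)

Answer: Reachable cells: 84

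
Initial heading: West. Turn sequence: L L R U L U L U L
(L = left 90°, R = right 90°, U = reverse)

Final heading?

Answer: Final heading: East

Derivation:
Start: West
  L (left (90° counter-clockwise)) -> South
  L (left (90° counter-clockwise)) -> East
  R (right (90° clockwise)) -> South
  U (U-turn (180°)) -> North
  L (left (90° counter-clockwise)) -> West
  U (U-turn (180°)) -> East
  L (left (90° counter-clockwise)) -> North
  U (U-turn (180°)) -> South
  L (left (90° counter-clockwise)) -> East
Final: East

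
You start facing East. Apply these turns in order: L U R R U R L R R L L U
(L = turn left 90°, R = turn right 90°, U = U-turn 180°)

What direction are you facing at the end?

Answer: Final heading: North

Derivation:
Start: East
  L (left (90° counter-clockwise)) -> North
  U (U-turn (180°)) -> South
  R (right (90° clockwise)) -> West
  R (right (90° clockwise)) -> North
  U (U-turn (180°)) -> South
  R (right (90° clockwise)) -> West
  L (left (90° counter-clockwise)) -> South
  R (right (90° clockwise)) -> West
  R (right (90° clockwise)) -> North
  L (left (90° counter-clockwise)) -> West
  L (left (90° counter-clockwise)) -> South
  U (U-turn (180°)) -> North
Final: North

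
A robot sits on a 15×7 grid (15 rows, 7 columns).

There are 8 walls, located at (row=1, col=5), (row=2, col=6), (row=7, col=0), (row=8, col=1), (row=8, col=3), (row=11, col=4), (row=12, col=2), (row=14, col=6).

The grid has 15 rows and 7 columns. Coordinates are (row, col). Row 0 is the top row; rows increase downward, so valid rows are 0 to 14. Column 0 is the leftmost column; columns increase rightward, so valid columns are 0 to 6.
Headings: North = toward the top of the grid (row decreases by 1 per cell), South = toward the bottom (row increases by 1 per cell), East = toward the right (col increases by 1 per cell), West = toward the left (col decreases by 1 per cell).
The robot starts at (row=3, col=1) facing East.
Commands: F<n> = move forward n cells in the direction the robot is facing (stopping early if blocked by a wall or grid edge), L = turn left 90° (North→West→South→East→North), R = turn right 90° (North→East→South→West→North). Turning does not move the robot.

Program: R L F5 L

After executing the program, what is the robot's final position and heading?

Start: (row=3, col=1), facing East
  R: turn right, now facing South
  L: turn left, now facing East
  F5: move forward 5, now at (row=3, col=6)
  L: turn left, now facing North
Final: (row=3, col=6), facing North

Answer: Final position: (row=3, col=6), facing North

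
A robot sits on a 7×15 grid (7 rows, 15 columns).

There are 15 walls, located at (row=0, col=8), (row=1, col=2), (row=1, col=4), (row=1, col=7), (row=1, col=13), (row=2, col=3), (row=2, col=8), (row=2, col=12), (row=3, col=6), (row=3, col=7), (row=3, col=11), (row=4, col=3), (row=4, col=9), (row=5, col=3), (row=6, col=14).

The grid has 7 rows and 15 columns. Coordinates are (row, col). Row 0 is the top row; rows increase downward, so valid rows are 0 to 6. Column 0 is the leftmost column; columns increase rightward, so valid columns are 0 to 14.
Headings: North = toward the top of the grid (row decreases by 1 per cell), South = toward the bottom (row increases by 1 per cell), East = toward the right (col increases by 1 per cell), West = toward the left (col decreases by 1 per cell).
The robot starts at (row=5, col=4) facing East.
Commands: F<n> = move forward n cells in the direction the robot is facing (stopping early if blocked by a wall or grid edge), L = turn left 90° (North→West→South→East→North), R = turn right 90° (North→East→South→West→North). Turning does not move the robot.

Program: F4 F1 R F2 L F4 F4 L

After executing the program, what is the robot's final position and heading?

Start: (row=5, col=4), facing East
  F4: move forward 4, now at (row=5, col=8)
  F1: move forward 1, now at (row=5, col=9)
  R: turn right, now facing South
  F2: move forward 1/2 (blocked), now at (row=6, col=9)
  L: turn left, now facing East
  F4: move forward 4, now at (row=6, col=13)
  F4: move forward 0/4 (blocked), now at (row=6, col=13)
  L: turn left, now facing North
Final: (row=6, col=13), facing North

Answer: Final position: (row=6, col=13), facing North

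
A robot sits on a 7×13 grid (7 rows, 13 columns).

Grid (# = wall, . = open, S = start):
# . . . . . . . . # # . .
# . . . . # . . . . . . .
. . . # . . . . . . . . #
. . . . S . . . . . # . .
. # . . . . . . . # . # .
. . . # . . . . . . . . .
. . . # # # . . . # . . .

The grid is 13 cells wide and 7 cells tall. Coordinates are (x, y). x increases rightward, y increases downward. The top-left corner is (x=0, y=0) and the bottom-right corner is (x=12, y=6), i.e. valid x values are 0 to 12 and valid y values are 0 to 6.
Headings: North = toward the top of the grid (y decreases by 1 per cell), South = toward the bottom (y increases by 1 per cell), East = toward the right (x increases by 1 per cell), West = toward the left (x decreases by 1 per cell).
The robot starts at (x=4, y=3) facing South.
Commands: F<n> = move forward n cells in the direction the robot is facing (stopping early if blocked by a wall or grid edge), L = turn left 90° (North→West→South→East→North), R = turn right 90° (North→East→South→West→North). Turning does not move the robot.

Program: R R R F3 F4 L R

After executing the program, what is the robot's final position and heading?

Answer: Final position: (x=9, y=3), facing East

Derivation:
Start: (x=4, y=3), facing South
  R: turn right, now facing West
  R: turn right, now facing North
  R: turn right, now facing East
  F3: move forward 3, now at (x=7, y=3)
  F4: move forward 2/4 (blocked), now at (x=9, y=3)
  L: turn left, now facing North
  R: turn right, now facing East
Final: (x=9, y=3), facing East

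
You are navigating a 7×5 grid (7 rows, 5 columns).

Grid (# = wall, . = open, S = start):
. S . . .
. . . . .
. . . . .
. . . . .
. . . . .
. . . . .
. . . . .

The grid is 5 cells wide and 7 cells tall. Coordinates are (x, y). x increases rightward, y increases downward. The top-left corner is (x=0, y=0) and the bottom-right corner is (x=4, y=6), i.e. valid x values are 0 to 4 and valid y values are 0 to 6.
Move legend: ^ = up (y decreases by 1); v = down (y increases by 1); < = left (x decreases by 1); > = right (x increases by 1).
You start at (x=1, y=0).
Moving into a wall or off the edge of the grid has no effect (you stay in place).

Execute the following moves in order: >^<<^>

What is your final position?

Answer: Final position: (x=1, y=0)

Derivation:
Start: (x=1, y=0)
  > (right): (x=1, y=0) -> (x=2, y=0)
  ^ (up): blocked, stay at (x=2, y=0)
  < (left): (x=2, y=0) -> (x=1, y=0)
  < (left): (x=1, y=0) -> (x=0, y=0)
  ^ (up): blocked, stay at (x=0, y=0)
  > (right): (x=0, y=0) -> (x=1, y=0)
Final: (x=1, y=0)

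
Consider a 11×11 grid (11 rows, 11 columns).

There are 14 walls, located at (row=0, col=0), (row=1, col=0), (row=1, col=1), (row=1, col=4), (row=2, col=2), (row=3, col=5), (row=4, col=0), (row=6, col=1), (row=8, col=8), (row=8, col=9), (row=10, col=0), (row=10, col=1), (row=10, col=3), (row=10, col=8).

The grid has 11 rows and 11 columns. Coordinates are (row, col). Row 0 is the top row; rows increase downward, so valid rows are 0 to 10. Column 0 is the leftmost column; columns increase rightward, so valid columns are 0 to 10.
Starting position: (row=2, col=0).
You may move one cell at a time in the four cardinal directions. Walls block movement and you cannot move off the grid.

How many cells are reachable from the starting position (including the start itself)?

Answer: Reachable cells: 107

Derivation:
BFS flood-fill from (row=2, col=0):
  Distance 0: (row=2, col=0)
  Distance 1: (row=2, col=1), (row=3, col=0)
  Distance 2: (row=3, col=1)
  Distance 3: (row=3, col=2), (row=4, col=1)
  Distance 4: (row=3, col=3), (row=4, col=2), (row=5, col=1)
  Distance 5: (row=2, col=3), (row=3, col=4), (row=4, col=3), (row=5, col=0), (row=5, col=2)
  Distance 6: (row=1, col=3), (row=2, col=4), (row=4, col=4), (row=5, col=3), (row=6, col=0), (row=6, col=2)
  Distance 7: (row=0, col=3), (row=1, col=2), (row=2, col=5), (row=4, col=5), (row=5, col=4), (row=6, col=3), (row=7, col=0), (row=7, col=2)
  Distance 8: (row=0, col=2), (row=0, col=4), (row=1, col=5), (row=2, col=6), (row=4, col=6), (row=5, col=5), (row=6, col=4), (row=7, col=1), (row=7, col=3), (row=8, col=0), (row=8, col=2)
  Distance 9: (row=0, col=1), (row=0, col=5), (row=1, col=6), (row=2, col=7), (row=3, col=6), (row=4, col=7), (row=5, col=6), (row=6, col=5), (row=7, col=4), (row=8, col=1), (row=8, col=3), (row=9, col=0), (row=9, col=2)
  Distance 10: (row=0, col=6), (row=1, col=7), (row=2, col=8), (row=3, col=7), (row=4, col=8), (row=5, col=7), (row=6, col=6), (row=7, col=5), (row=8, col=4), (row=9, col=1), (row=9, col=3), (row=10, col=2)
  Distance 11: (row=0, col=7), (row=1, col=8), (row=2, col=9), (row=3, col=8), (row=4, col=9), (row=5, col=8), (row=6, col=7), (row=7, col=6), (row=8, col=5), (row=9, col=4)
  Distance 12: (row=0, col=8), (row=1, col=9), (row=2, col=10), (row=3, col=9), (row=4, col=10), (row=5, col=9), (row=6, col=8), (row=7, col=7), (row=8, col=6), (row=9, col=5), (row=10, col=4)
  Distance 13: (row=0, col=9), (row=1, col=10), (row=3, col=10), (row=5, col=10), (row=6, col=9), (row=7, col=8), (row=8, col=7), (row=9, col=6), (row=10, col=5)
  Distance 14: (row=0, col=10), (row=6, col=10), (row=7, col=9), (row=9, col=7), (row=10, col=6)
  Distance 15: (row=7, col=10), (row=9, col=8), (row=10, col=7)
  Distance 16: (row=8, col=10), (row=9, col=9)
  Distance 17: (row=9, col=10), (row=10, col=9)
  Distance 18: (row=10, col=10)
Total reachable: 107 (grid has 107 open cells total)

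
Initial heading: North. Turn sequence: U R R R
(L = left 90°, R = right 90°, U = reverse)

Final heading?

Start: North
  U (U-turn (180°)) -> South
  R (right (90° clockwise)) -> West
  R (right (90° clockwise)) -> North
  R (right (90° clockwise)) -> East
Final: East

Answer: Final heading: East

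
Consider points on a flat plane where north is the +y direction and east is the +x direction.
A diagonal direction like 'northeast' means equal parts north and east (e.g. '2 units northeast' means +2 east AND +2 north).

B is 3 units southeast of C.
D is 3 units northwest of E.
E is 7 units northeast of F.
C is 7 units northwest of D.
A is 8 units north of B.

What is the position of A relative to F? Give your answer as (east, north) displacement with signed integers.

Place F at the origin (east=0, north=0).
  E is 7 units northeast of F: delta (east=+7, north=+7); E at (east=7, north=7).
  D is 3 units northwest of E: delta (east=-3, north=+3); D at (east=4, north=10).
  C is 7 units northwest of D: delta (east=-7, north=+7); C at (east=-3, north=17).
  B is 3 units southeast of C: delta (east=+3, north=-3); B at (east=0, north=14).
  A is 8 units north of B: delta (east=+0, north=+8); A at (east=0, north=22).
Therefore A relative to F: (east=0, north=22).

Answer: A is at (east=0, north=22) relative to F.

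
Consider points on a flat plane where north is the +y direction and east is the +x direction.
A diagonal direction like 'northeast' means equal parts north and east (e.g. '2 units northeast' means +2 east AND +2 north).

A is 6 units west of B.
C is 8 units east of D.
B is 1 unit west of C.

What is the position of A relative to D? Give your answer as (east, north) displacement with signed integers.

Place D at the origin (east=0, north=0).
  C is 8 units east of D: delta (east=+8, north=+0); C at (east=8, north=0).
  B is 1 unit west of C: delta (east=-1, north=+0); B at (east=7, north=0).
  A is 6 units west of B: delta (east=-6, north=+0); A at (east=1, north=0).
Therefore A relative to D: (east=1, north=0).

Answer: A is at (east=1, north=0) relative to D.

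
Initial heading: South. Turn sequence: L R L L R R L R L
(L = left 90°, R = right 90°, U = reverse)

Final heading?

Answer: Final heading: East

Derivation:
Start: South
  L (left (90° counter-clockwise)) -> East
  R (right (90° clockwise)) -> South
  L (left (90° counter-clockwise)) -> East
  L (left (90° counter-clockwise)) -> North
  R (right (90° clockwise)) -> East
  R (right (90° clockwise)) -> South
  L (left (90° counter-clockwise)) -> East
  R (right (90° clockwise)) -> South
  L (left (90° counter-clockwise)) -> East
Final: East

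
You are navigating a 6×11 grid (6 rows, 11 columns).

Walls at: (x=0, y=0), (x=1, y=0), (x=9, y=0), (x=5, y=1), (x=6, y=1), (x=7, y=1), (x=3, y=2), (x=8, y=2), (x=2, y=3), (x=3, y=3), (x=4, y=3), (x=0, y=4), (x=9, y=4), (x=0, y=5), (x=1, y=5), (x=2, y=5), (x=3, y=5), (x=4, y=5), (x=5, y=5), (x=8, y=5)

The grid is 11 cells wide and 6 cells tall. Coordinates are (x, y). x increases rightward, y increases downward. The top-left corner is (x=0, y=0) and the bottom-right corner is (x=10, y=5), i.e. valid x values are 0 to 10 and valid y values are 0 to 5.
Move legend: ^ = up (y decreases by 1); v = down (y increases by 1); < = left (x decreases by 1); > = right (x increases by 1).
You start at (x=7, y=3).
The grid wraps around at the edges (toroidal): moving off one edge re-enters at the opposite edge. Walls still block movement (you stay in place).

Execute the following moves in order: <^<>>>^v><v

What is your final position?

Answer: Final position: (x=7, y=4)

Derivation:
Start: (x=7, y=3)
  < (left): (x=7, y=3) -> (x=6, y=3)
  ^ (up): (x=6, y=3) -> (x=6, y=2)
  < (left): (x=6, y=2) -> (x=5, y=2)
  > (right): (x=5, y=2) -> (x=6, y=2)
  > (right): (x=6, y=2) -> (x=7, y=2)
  > (right): blocked, stay at (x=7, y=2)
  ^ (up): blocked, stay at (x=7, y=2)
  v (down): (x=7, y=2) -> (x=7, y=3)
  > (right): (x=7, y=3) -> (x=8, y=3)
  < (left): (x=8, y=3) -> (x=7, y=3)
  v (down): (x=7, y=3) -> (x=7, y=4)
Final: (x=7, y=4)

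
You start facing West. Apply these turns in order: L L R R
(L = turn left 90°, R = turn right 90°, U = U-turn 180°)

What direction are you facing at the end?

Start: West
  L (left (90° counter-clockwise)) -> South
  L (left (90° counter-clockwise)) -> East
  R (right (90° clockwise)) -> South
  R (right (90° clockwise)) -> West
Final: West

Answer: Final heading: West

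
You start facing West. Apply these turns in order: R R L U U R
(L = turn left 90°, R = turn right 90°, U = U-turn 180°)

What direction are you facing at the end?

Start: West
  R (right (90° clockwise)) -> North
  R (right (90° clockwise)) -> East
  L (left (90° counter-clockwise)) -> North
  U (U-turn (180°)) -> South
  U (U-turn (180°)) -> North
  R (right (90° clockwise)) -> East
Final: East

Answer: Final heading: East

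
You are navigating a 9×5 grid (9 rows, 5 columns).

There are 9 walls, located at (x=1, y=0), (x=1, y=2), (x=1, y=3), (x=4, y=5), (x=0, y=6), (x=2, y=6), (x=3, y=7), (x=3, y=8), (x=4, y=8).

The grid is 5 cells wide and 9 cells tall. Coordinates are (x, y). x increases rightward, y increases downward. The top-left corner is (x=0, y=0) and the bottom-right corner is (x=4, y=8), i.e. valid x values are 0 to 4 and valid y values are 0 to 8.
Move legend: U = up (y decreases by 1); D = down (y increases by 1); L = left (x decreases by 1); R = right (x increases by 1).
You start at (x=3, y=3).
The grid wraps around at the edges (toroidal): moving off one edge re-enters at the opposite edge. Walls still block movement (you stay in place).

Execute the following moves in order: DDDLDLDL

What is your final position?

Answer: Final position: (x=3, y=6)

Derivation:
Start: (x=3, y=3)
  D (down): (x=3, y=3) -> (x=3, y=4)
  D (down): (x=3, y=4) -> (x=3, y=5)
  D (down): (x=3, y=5) -> (x=3, y=6)
  L (left): blocked, stay at (x=3, y=6)
  D (down): blocked, stay at (x=3, y=6)
  L (left): blocked, stay at (x=3, y=6)
  D (down): blocked, stay at (x=3, y=6)
  L (left): blocked, stay at (x=3, y=6)
Final: (x=3, y=6)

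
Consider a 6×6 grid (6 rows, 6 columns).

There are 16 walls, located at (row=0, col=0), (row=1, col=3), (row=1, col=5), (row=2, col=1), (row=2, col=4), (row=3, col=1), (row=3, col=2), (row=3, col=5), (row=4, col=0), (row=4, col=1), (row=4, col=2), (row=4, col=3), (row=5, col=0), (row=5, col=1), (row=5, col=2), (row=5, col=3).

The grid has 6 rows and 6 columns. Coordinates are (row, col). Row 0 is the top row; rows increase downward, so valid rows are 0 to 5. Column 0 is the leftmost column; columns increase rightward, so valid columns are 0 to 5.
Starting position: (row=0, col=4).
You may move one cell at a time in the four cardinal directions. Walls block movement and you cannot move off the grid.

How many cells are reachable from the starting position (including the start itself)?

Answer: Reachable cells: 19

Derivation:
BFS flood-fill from (row=0, col=4):
  Distance 0: (row=0, col=4)
  Distance 1: (row=0, col=3), (row=0, col=5), (row=1, col=4)
  Distance 2: (row=0, col=2)
  Distance 3: (row=0, col=1), (row=1, col=2)
  Distance 4: (row=1, col=1), (row=2, col=2)
  Distance 5: (row=1, col=0), (row=2, col=3)
  Distance 6: (row=2, col=0), (row=3, col=3)
  Distance 7: (row=3, col=0), (row=3, col=4)
  Distance 8: (row=4, col=4)
  Distance 9: (row=4, col=5), (row=5, col=4)
  Distance 10: (row=5, col=5)
Total reachable: 19 (grid has 20 open cells total)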